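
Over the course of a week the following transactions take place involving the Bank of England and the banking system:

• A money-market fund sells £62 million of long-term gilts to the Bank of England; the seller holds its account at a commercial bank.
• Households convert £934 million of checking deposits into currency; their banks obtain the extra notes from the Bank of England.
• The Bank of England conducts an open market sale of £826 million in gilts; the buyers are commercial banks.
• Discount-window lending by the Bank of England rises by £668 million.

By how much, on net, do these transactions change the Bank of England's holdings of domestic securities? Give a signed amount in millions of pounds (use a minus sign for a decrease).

Bank of England balance sheet:
  Assets:      Securities −£764M, Loans to banks +£668M
  Liabilities: Bank reserves −£1030M, Currency in circulation +£934M
Commercial banking system:
  Assets:      Reserves at CB −£1030M, Securities +£826M
  Liabilities: Checkable deposits −£872M, Borrowings from CB +£668M
So the change in the Bank of England's holdings of domestic securities is -£764 million.

-£764 million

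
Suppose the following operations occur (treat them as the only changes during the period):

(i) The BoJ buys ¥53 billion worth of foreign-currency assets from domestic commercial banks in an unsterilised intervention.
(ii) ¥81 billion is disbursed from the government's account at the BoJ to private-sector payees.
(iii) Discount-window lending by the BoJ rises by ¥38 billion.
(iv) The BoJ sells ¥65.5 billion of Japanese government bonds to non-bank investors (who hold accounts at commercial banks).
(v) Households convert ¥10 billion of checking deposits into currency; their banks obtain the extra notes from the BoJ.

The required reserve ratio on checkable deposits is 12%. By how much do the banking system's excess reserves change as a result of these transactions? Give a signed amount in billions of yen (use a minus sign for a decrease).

FX purchase ¥53 billion: reserves +¥53B, deposits 0.
Government spending ¥81 billion: reserves +¥81B, deposits +¥81B.
Discount-window loan ¥38 billion: reserves +¥38B, deposits 0.
Asset sale (to non-banks) ¥65.5 billion: reserves −¥65.5B, deposits −¥65.5B.
Currency withdrawal ¥10 billion: reserves −¥10B, deposits −¥10B.
Totals: Δreserves = +¥96.5B, Δdeposits = +¥5.5B.
Δrequired reserves = 12% × +¥5.5B = +¥0.66B.
Δexcess reserves = Δreserves − Δrequired = +¥96.5B − (+¥0.66B) = +¥95.84 billion.

+¥95.84 billion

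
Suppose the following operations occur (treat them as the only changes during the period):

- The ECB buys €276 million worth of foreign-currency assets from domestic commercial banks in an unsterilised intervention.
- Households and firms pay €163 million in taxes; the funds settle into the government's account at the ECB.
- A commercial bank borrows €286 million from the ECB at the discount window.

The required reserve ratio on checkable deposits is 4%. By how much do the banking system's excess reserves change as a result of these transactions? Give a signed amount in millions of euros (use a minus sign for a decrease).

FX purchase €276 million: reserves +€276M, deposits 0.
Government account inflow €163 million: reserves −€163M, deposits −€163M.
Discount-window loan €286 million: reserves +€286M, deposits 0.
Totals: Δreserves = +€399M, Δdeposits = −€163M.
Δrequired reserves = 4% × −€163M = −€6.52M.
Δexcess reserves = Δreserves − Δrequired = +€399M − (−€6.52M) = +€405.52 million.

+€405.52 million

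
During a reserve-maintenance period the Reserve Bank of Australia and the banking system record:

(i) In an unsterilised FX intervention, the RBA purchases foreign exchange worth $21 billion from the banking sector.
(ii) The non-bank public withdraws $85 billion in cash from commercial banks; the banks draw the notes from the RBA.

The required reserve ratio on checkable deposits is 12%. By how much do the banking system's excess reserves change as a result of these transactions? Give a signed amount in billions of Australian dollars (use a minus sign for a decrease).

-$53.8 billion

FX purchase $21 billion: reserves +$21B, deposits 0.
Currency withdrawal $85 billion: reserves −$85B, deposits −$85B.
Totals: Δreserves = −$64B, Δdeposits = −$85B.
Δrequired reserves = 12% × −$85B = −$10.2B.
Δexcess reserves = Δreserves − Δrequired = −$64B − (−$10.2B) = -$53.8 billion.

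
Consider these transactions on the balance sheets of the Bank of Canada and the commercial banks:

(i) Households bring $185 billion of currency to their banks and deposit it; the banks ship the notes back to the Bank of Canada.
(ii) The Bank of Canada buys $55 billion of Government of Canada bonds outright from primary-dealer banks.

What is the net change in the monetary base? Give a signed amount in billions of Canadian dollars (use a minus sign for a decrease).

+$55 billion

Bank of Canada balance sheet:
  Assets:      Securities +$55B
  Liabilities: Bank reserves +$240B, Currency in circulation −$185B
Monetary base = currency + reserves: −$185B + (+$240B) = +$55 billion.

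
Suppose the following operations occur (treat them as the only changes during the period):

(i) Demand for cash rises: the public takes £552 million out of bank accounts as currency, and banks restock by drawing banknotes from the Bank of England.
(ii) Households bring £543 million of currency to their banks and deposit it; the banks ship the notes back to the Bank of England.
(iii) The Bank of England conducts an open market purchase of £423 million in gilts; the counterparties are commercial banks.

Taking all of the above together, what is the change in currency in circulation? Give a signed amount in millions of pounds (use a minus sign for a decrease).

Bank of England balance sheet:
  Assets:      Securities +£423M
  Liabilities: Bank reserves +£414M, Currency in circulation +£9M
Commercial banking system:
  Assets:      Reserves at CB +£414M, Securities −£423M
  Liabilities: Checkable deposits −£9M
So the change in currency in circulation is +£9 million.

+£9 million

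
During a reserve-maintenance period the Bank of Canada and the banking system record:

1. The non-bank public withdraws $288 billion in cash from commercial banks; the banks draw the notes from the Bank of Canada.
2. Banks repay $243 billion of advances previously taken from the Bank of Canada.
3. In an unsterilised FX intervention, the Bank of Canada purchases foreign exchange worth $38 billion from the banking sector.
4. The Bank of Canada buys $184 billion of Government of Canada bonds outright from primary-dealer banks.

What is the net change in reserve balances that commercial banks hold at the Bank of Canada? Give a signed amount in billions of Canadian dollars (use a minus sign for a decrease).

Bank of Canada balance sheet:
  Assets:      Securities +$184B, Loans to banks −$243B, Foreign assets +$38B
  Liabilities: Bank reserves −$309B, Currency in circulation +$288B
Commercial banking system:
  Assets:      Reserves at CB −$309B, Securities −$184B, Foreign assets −$38B
  Liabilities: Checkable deposits −$288B, Borrowings from CB −$243B
So the change in reserve balances that commercial banks hold at the Bank of Canada is -$309 billion.

-$309 billion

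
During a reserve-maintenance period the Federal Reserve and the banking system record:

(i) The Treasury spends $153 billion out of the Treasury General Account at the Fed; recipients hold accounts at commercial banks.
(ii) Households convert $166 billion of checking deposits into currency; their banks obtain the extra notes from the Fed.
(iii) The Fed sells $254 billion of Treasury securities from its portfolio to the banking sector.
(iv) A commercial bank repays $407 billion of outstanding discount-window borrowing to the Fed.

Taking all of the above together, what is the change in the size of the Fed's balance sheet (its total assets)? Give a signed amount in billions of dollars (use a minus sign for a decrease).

Government spending $153 billion: only the composition of liabilities changes → 0.
Currency withdrawal $166 billion: only the composition of liabilities changes → 0.
OMO sale (to banks) $254 billion: a Fed asset is shed → −$254B.
Discount-window repayment $407 billion: a Fed asset is shed → −$407B.
Net: 0 + 0 − 254 − 407 = -$661 billion.

-$661 billion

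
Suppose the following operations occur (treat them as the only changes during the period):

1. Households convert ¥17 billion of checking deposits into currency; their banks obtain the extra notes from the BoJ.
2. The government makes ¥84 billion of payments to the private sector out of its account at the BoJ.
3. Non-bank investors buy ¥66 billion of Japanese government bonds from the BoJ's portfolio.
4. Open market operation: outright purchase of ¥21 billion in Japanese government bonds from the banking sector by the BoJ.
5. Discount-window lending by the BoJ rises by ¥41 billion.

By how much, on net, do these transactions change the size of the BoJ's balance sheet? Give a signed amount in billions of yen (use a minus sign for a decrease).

BoJ balance sheet:
  Assets:      Securities −¥45B, Loans to banks +¥41B
  Liabilities: Bank reserves +¥63B, Currency in circulation +¥17B, Government deposits −¥84B
Change in total BoJ assets = -¥4 billion.

-¥4 billion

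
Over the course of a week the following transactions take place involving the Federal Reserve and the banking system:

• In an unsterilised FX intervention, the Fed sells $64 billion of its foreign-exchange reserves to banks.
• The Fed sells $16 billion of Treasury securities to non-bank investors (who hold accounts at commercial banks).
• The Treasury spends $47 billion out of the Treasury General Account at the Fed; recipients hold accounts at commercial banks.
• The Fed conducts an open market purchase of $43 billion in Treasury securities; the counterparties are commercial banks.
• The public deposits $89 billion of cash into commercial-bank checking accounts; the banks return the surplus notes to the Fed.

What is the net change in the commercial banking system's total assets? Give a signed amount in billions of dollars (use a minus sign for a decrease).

+$120 billion

FX sale $64 billion: just an asset swap on bank balance sheets → 0.
Asset sale (to non-banks) $16 billion: bank balance sheets shrink → −$16B.
Government spending $47 billion: bank balance sheets expand → +$47B.
OMO purchase (from banks) $43 billion: just an asset swap on bank balance sheets → 0.
Currency deposit $89 billion: bank balance sheets expand → +$89B.
Net: 0 − 16 + 47 + 0 + 89 = +$120 billion.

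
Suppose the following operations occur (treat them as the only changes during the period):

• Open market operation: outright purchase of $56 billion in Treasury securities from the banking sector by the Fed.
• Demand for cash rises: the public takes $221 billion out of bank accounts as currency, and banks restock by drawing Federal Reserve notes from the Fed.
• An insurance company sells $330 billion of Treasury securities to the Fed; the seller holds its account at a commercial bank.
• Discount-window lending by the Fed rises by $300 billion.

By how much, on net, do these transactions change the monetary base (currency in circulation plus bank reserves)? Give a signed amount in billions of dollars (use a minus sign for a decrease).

+$686 billion

Fed balance sheet:
  Assets:      Securities +$386B, Loans to banks +$300B
  Liabilities: Bank reserves +$465B, Currency in circulation +$221B
Monetary base = currency + reserves: +$221B + (+$465B) = +$686 billion.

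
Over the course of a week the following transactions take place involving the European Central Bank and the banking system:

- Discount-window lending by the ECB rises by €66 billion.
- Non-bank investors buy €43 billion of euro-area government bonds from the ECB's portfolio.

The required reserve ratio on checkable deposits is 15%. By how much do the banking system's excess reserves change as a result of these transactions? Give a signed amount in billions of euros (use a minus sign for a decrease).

+€29.45 billion

Discount-window loan €66 billion: reserves +€66B, deposits 0.
Asset sale (to non-banks) €43 billion: reserves −€43B, deposits −€43B.
Totals: Δreserves = +€23B, Δdeposits = −€43B.
Δrequired reserves = 15% × −€43B = −€6.45B.
Δexcess reserves = Δreserves − Δrequired = +€23B − (−€6.45B) = +€29.45 billion.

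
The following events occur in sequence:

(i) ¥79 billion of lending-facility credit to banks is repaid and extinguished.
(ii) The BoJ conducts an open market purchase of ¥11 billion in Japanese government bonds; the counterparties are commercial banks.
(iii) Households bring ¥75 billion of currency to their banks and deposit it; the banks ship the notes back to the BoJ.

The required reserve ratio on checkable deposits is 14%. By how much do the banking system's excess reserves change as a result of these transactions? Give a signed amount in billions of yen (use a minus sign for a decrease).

Discount-window repayment ¥79 billion: reserves −¥79B, deposits 0.
OMO purchase (from banks) ¥11 billion: reserves +¥11B, deposits 0.
Currency deposit ¥75 billion: reserves +¥75B, deposits +¥75B.
Totals: Δreserves = +¥7B, Δdeposits = +¥75B.
Δrequired reserves = 14% × +¥75B = +¥10.5B.
Δexcess reserves = Δreserves − Δrequired = +¥7B − (+¥10.5B) = -¥3.5 billion.

-¥3.5 billion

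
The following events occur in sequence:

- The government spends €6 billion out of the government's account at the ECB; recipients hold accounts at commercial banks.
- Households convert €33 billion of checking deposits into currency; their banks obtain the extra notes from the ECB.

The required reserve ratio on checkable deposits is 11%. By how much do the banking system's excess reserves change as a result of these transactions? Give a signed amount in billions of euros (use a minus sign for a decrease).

Government spending €6 billion: reserves +€6B, deposits +€6B.
Currency withdrawal €33 billion: reserves −€33B, deposits −€33B.
Totals: Δreserves = −€27B, Δdeposits = −€27B.
Δrequired reserves = 11% × −€27B = −€2.97B.
Δexcess reserves = Δreserves − Δrequired = −€27B − (−€2.97B) = -€24.03 billion.

-€24.03 billion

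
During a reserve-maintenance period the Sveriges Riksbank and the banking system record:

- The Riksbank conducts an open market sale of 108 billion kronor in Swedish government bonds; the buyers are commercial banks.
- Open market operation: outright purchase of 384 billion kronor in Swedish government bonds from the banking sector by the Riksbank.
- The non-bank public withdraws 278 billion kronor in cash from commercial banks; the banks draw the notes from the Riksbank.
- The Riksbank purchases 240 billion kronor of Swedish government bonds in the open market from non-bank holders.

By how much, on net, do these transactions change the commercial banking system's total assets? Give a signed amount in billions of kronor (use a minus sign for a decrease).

-38 billion

OMO sale (to banks) 108 billion kronor: just an asset swap on bank balance sheets → 0.
OMO purchase (from banks) 384 billion kronor: just an asset swap on bank balance sheets → 0.
Currency withdrawal 278 billion kronor: bank balance sheets shrink → −278B.
Asset purchase (from non-banks) 240 billion kronor: bank balance sheets expand → +240B.
Net: 0 + 0 − 278 + 240 = -38 billion.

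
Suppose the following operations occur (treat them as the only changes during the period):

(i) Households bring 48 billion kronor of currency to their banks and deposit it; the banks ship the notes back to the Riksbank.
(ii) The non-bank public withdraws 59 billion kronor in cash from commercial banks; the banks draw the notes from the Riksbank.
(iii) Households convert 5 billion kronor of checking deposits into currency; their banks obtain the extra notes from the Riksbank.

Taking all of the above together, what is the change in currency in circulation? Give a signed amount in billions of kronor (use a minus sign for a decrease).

+16 billion

Riksbank balance sheet:
  Assets:      no change
  Liabilities: Bank reserves −16B, Currency in circulation +16B
Commercial banking system:
  Assets:      Reserves at CB −16B
  Liabilities: Checkable deposits −16B
So the change in currency in circulation is +16 billion.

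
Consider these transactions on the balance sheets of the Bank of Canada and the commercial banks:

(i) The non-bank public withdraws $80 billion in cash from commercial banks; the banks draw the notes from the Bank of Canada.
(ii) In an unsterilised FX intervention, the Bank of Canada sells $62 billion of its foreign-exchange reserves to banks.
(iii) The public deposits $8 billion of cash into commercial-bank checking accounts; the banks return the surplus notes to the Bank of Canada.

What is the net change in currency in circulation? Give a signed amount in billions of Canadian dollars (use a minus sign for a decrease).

Currency withdrawal $80 billion: notes leave the central bank → +$80B.
FX sale $62 billion: no currency enters or leaves circulation → 0.
Currency deposit $8 billion: notes return to the central bank → −$8B.
Net: 80 + 0 − 8 = +$72 billion.

+$72 billion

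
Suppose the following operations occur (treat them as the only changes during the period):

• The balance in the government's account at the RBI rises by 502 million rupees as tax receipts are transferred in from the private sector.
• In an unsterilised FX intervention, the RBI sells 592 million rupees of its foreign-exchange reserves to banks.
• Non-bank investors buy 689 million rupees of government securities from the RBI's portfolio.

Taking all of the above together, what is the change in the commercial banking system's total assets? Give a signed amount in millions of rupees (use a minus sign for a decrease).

-1191 million

RBI balance sheet:
  Assets:      Securities −689M, Foreign assets −592M
  Liabilities: Bank reserves −1783M, Government deposits +502M
Commercial banking system:
  Assets:      Reserves at CB −1783M, Foreign assets +592M
  Liabilities: Checkable deposits −1191M
Change in total bank assets = -1191 million.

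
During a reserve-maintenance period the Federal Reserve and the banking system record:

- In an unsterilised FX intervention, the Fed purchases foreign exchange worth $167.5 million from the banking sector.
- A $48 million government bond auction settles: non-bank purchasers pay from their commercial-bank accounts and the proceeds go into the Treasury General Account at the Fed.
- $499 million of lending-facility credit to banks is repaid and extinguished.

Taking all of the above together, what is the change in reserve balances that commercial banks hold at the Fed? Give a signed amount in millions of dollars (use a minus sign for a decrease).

FX purchase $167.5 million: the Fed pays by crediting reserve accounts → +$167.5M.
Government account inflow $48 million: funds move from bank reserves into the government account → −$48M.
Discount-window repayment $499 million: repayment is debited from reserves → −$499M.
Net: 167.5 − 48 − 499 = -$379.5 million.

-$379.5 million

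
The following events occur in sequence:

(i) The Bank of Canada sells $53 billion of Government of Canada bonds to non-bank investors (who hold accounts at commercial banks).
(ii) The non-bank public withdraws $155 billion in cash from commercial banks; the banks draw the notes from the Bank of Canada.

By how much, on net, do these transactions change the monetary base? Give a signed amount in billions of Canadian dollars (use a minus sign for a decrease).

Asset sale (to non-banks) $53 billion: Bank of Canada balance sheet contracts → −$53B.
Currency withdrawal $155 billion: just a shift between currency and reserves — both are base money → 0.
Net: −53 + 0 = -$53 billion.

-$53 billion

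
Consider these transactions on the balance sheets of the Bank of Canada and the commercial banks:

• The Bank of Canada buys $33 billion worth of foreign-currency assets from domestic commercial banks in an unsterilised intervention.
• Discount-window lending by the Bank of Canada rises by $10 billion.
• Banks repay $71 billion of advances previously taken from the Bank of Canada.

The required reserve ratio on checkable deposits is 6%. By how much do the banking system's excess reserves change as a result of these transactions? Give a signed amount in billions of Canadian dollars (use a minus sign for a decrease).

-$28 billion

FX purchase $33 billion: reserves +$33B, deposits 0.
Discount-window loan $10 billion: reserves +$10B, deposits 0.
Discount-window repayment $71 billion: reserves −$71B, deposits 0.
Totals: Δreserves = −$28B, Δdeposits = 0.
Δrequired reserves = 6% × 0 = 0.
Δexcess reserves = Δreserves − Δrequired = −$28B − (0) = -$28 billion.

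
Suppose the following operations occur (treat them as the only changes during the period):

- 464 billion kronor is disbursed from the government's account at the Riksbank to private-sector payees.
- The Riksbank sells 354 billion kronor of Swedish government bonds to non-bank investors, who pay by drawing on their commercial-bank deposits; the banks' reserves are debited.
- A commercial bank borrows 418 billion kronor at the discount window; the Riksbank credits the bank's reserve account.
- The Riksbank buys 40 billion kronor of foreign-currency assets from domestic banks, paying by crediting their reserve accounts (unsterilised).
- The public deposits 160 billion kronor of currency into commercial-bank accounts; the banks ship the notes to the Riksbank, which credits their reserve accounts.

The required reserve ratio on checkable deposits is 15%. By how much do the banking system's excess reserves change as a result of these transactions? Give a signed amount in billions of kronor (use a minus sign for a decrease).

Government spending 464 billion kronor: reserves +464B, deposits +464B.
Asset sale (to non-banks) 354 billion kronor: reserves −354B, deposits −354B.
Discount-window loan 418 billion kronor: reserves +418B, deposits 0.
FX purchase 40 billion kronor: reserves +40B, deposits 0.
Currency deposit 160 billion kronor: reserves +160B, deposits +160B.
Totals: Δreserves = +728B, Δdeposits = +270B.
Δrequired reserves = 15% × +270B = +40.5B.
Δexcess reserves = Δreserves − Δrequired = +728B − (+40.5B) = +687.5 billion.

+687.5 billion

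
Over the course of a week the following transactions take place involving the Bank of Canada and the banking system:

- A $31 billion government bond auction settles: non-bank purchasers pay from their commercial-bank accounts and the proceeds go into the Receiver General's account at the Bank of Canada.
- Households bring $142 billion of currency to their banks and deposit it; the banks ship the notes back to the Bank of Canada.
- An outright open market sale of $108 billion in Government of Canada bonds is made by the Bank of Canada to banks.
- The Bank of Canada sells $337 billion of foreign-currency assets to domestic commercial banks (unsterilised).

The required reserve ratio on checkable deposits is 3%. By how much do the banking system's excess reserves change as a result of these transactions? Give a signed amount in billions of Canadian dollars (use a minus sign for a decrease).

Government account inflow $31 billion: reserves −$31B, deposits −$31B.
Currency deposit $142 billion: reserves +$142B, deposits +$142B.
OMO sale (to banks) $108 billion: reserves −$108B, deposits 0.
FX sale $337 billion: reserves −$337B, deposits 0.
Totals: Δreserves = −$334B, Δdeposits = +$111B.
Δrequired reserves = 3% × +$111B = +$3.33B.
Δexcess reserves = Δreserves − Δrequired = −$334B − (+$3.33B) = -$337.33 billion.

-$337.33 billion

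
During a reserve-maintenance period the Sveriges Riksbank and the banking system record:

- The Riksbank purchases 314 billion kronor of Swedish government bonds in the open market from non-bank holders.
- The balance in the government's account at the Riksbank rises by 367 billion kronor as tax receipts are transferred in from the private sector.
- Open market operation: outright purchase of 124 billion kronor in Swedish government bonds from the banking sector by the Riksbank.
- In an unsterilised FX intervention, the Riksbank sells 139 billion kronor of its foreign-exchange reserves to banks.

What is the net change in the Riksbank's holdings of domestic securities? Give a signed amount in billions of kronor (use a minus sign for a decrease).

+438 billion

Riksbank balance sheet:
  Assets:      Securities +438B, Foreign assets −139B
  Liabilities: Bank reserves −68B, Government deposits +367B
Commercial banking system:
  Assets:      Reserves at CB −68B, Securities −124B, Foreign assets +139B
  Liabilities: Checkable deposits −53B
So the change in the Riksbank's holdings of domestic securities is +438 billion.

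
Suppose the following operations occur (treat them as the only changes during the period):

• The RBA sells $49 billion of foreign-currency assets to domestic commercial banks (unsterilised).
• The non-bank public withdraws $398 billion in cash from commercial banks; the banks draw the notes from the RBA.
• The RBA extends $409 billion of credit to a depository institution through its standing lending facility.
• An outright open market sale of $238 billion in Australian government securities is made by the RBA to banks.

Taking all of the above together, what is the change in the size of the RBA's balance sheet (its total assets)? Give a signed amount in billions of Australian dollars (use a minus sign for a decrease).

RBA balance sheet:
  Assets:      Securities −$238B, Loans to banks +$409B, Foreign assets −$49B
  Liabilities: Bank reserves −$276B, Currency in circulation +$398B
Change in total RBA assets = +$122 billion.

+$122 billion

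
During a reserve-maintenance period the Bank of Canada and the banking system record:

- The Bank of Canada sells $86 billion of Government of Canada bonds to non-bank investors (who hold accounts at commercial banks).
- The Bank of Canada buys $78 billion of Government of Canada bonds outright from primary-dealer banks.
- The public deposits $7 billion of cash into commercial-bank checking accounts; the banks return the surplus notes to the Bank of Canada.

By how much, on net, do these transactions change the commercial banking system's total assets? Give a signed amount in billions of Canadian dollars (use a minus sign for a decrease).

Asset sale (to non-banks) $86 billion: bank balance sheets shrink → −$86B.
OMO purchase (from banks) $78 billion: just an asset swap on bank balance sheets → 0.
Currency deposit $7 billion: bank balance sheets expand → +$7B.
Net: −86 + 0 + 7 = -$79 billion.

-$79 billion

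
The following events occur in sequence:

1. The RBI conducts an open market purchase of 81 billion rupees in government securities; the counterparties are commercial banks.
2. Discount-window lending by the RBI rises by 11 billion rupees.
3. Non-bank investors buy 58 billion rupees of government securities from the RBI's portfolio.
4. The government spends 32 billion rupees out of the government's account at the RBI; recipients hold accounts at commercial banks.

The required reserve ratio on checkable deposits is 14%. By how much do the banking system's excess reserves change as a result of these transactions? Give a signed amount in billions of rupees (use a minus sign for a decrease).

+69.64 billion

OMO purchase (from banks) 81 billion rupees: reserves +81B, deposits 0.
Discount-window loan 11 billion rupees: reserves +11B, deposits 0.
Asset sale (to non-banks) 58 billion rupees: reserves −58B, deposits −58B.
Government spending 32 billion rupees: reserves +32B, deposits +32B.
Totals: Δreserves = +66B, Δdeposits = −26B.
Δrequired reserves = 14% × −26B = −3.64B.
Δexcess reserves = Δreserves − Δrequired = +66B − (−3.64B) = +69.64 billion.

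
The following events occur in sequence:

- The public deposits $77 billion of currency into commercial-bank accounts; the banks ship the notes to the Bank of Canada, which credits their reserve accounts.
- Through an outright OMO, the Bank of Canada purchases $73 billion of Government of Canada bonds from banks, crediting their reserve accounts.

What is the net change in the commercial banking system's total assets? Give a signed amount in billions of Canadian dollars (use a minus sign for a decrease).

+$77 billion

Bank of Canada balance sheet:
  Assets:      Securities +$73B
  Liabilities: Bank reserves +$150B, Currency in circulation −$77B
Commercial banking system:
  Assets:      Reserves at CB +$150B, Securities −$73B
  Liabilities: Checkable deposits +$77B
Change in total bank assets = +$77 billion.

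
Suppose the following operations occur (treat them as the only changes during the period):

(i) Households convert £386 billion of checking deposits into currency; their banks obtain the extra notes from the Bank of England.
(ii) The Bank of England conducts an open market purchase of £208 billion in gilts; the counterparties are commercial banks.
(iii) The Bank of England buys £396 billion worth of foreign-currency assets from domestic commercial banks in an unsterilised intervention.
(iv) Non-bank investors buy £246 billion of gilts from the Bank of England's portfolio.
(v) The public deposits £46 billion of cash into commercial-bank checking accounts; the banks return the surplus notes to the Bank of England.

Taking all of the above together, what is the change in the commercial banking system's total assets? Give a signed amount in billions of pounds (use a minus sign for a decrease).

Bank of England balance sheet:
  Assets:      Securities −£38B, Foreign assets +£396B
  Liabilities: Bank reserves +£18B, Currency in circulation +£340B
Commercial banking system:
  Assets:      Reserves at CB +£18B, Securities −£208B, Foreign assets −£396B
  Liabilities: Checkable deposits −£586B
Change in total bank assets = -£586 billion.

-£586 billion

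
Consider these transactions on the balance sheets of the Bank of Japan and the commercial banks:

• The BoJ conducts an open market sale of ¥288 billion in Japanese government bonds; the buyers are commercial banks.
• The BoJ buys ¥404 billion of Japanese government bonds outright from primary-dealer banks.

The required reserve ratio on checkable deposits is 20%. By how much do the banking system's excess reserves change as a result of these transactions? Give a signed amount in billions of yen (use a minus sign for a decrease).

+¥116 billion

OMO sale (to banks) ¥288 billion: reserves −¥288B, deposits 0.
OMO purchase (from banks) ¥404 billion: reserves +¥404B, deposits 0.
Totals: Δreserves = +¥116B, Δdeposits = 0.
Δrequired reserves = 20% × 0 = 0.
Δexcess reserves = Δreserves − Δrequired = +¥116B − (0) = +¥116 billion.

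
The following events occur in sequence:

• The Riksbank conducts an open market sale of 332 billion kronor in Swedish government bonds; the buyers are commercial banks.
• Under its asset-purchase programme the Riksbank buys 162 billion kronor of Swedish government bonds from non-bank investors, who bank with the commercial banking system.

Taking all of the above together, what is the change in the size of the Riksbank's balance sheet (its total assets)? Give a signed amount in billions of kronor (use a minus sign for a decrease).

-170 billion

OMO sale (to banks) 332 billion kronor: a Riksbank asset is shed → −332B.
Asset purchase (from non-banks) 162 billion kronor: a Riksbank asset is acquired → +162B.
Net: −332 + 162 = -170 billion.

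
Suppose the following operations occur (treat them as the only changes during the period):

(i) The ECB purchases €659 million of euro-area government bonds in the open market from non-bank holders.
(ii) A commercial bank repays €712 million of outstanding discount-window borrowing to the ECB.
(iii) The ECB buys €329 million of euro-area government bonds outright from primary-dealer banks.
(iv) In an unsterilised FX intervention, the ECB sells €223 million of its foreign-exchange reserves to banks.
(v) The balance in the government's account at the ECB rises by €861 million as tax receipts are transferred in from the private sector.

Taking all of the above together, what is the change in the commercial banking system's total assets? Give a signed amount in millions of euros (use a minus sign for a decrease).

Asset purchase (from non-banks) €659 million: bank balance sheets expand → +€659M.
Discount-window repayment €712 million: bank balance sheets shrink → −€712M.
OMO purchase (from banks) €329 million: just an asset swap on bank balance sheets → 0.
FX sale €223 million: just an asset swap on bank balance sheets → 0.
Government account inflow €861 million: bank balance sheets shrink → −€861M.
Net: 659 − 712 + 0 + 0 − 861 = -€914 million.

-€914 million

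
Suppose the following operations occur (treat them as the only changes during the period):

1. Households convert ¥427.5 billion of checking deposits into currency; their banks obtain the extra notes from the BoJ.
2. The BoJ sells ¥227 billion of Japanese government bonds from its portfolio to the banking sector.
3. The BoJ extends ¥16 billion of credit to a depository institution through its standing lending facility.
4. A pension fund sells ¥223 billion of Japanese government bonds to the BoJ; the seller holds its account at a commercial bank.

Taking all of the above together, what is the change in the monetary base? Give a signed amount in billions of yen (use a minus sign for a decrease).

Currency withdrawal ¥427.5 billion: just a shift between currency and reserves — both are base money → 0.
OMO sale (to banks) ¥227 billion: BoJ balance sheet contracts → −¥227B.
Discount-window loan ¥16 billion: BoJ balance sheet expands → +¥16B.
Asset purchase (from non-banks) ¥223 billion: BoJ balance sheet expands → +¥223B.
Net: 0 − 227 + 16 + 223 = +¥12 billion.

+¥12 billion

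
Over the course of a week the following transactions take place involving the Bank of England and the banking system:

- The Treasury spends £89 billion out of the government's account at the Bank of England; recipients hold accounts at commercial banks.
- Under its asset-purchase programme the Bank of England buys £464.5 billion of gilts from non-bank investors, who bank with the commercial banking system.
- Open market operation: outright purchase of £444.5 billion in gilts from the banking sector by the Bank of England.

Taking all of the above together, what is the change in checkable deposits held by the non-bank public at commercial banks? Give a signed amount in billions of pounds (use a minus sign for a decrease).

+£553.5 billion

Bank of England balance sheet:
  Assets:      Securities +£909B
  Liabilities: Bank reserves +£998B, Government deposits −£89B
Commercial banking system:
  Assets:      Reserves at CB +£998B, Securities −£444.5B
  Liabilities: Checkable deposits +£553.5B
So the change in checkable deposits held by the non-bank public at commercial banks is +£553.5 billion.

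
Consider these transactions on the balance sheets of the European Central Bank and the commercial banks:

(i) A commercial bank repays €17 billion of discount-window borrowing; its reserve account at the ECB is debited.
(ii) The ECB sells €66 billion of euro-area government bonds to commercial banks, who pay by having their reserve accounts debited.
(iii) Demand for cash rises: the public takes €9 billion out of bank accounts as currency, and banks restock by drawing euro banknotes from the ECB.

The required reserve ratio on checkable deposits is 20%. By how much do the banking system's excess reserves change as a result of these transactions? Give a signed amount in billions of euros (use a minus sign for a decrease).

-€90.2 billion

Discount-window repayment €17 billion: reserves −€17B, deposits 0.
OMO sale (to banks) €66 billion: reserves −€66B, deposits 0.
Currency withdrawal €9 billion: reserves −€9B, deposits −€9B.
Totals: Δreserves = −€92B, Δdeposits = −€9B.
Δrequired reserves = 20% × −€9B = −€1.8B.
Δexcess reserves = Δreserves − Δrequired = −€92B − (−€1.8B) = -€90.2 billion.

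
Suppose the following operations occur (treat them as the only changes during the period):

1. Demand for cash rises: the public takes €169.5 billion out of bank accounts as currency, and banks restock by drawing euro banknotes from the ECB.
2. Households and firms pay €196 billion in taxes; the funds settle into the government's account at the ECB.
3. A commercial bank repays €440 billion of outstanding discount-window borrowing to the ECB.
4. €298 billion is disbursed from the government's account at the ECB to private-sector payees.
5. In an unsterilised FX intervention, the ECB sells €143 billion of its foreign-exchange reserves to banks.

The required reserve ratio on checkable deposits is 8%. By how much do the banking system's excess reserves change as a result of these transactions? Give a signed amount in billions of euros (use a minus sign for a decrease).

-€645.1 billion

Currency withdrawal €169.5 billion: reserves −€169.5B, deposits −€169.5B.
Government account inflow €196 billion: reserves −€196B, deposits −€196B.
Discount-window repayment €440 billion: reserves −€440B, deposits 0.
Government spending €298 billion: reserves +€298B, deposits +€298B.
FX sale €143 billion: reserves −€143B, deposits 0.
Totals: Δreserves = −€650.5B, Δdeposits = −€67.5B.
Δrequired reserves = 8% × −€67.5B = −€5.4B.
Δexcess reserves = Δreserves − Δrequired = −€650.5B − (−€5.4B) = -€645.1 billion.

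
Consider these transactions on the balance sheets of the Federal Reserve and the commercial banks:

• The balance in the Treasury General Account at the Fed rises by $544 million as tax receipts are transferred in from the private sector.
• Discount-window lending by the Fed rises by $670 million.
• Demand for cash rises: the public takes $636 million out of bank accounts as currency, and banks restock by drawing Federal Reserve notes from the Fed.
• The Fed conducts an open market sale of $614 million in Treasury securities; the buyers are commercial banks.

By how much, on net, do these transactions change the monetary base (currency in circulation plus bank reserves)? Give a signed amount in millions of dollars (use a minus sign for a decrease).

-$488 million

Government account inflow $544 million: reserves shift to a non-base liability → −$544M.
Discount-window loan $670 million: Fed balance sheet expands → +$670M.
Currency withdrawal $636 million: just a shift between currency and reserves — both are base money → 0.
OMO sale (to banks) $614 million: Fed balance sheet contracts → −$614M.
Net: −544 + 670 + 0 − 614 = -$488 million.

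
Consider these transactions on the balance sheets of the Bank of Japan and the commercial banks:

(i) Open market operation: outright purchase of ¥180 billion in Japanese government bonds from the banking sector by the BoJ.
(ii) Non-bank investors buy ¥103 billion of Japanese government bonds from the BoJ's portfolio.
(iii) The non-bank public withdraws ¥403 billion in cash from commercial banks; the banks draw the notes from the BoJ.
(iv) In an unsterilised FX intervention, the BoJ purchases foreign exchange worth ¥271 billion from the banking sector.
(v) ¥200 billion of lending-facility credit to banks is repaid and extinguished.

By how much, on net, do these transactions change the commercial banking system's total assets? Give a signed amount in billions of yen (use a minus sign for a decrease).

OMO purchase (from banks) ¥180 billion: just an asset swap on bank balance sheets → 0.
Asset sale (to non-banks) ¥103 billion: bank balance sheets shrink → −¥103B.
Currency withdrawal ¥403 billion: bank balance sheets shrink → −¥403B.
FX purchase ¥271 billion: just an asset swap on bank balance sheets → 0.
Discount-window repayment ¥200 billion: bank balance sheets shrink → −¥200B.
Net: 0 − 103 − 403 + 0 − 200 = -¥706 billion.

-¥706 billion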